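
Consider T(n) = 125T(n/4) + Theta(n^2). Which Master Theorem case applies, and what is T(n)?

Master Theorem for T(n) = 125T(n/4) + O(n^2):

a = 125, b = 4, c = 2
log_b(a) = log_4(125) = 3.4829

Case 1: c = 2 < log_4(125) = 3.4829
T(n) = O(n^(log_4 125))

For T(n) = 125T(n/4) + O(n^2): log_4(125) = 3.4829. This is Case 1 of the Master Theorem (c < log_b(a), work dominated by leaves), giving O(n^(log_4 125)).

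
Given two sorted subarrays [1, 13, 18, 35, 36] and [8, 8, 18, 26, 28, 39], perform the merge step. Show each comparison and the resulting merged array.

Merging process:

Compare 1 vs 8: take 1 from left. Merged: [1]
Compare 13 vs 8: take 8 from right. Merged: [1, 8]
Compare 13 vs 8: take 8 from right. Merged: [1, 8, 8]
Compare 13 vs 18: take 13 from left. Merged: [1, 8, 8, 13]
Compare 18 vs 18: take 18 from left. Merged: [1, 8, 8, 13, 18]
Compare 35 vs 18: take 18 from right. Merged: [1, 8, 8, 13, 18, 18]
Compare 35 vs 26: take 26 from right. Merged: [1, 8, 8, 13, 18, 18, 26]
Compare 35 vs 28: take 28 from right. Merged: [1, 8, 8, 13, 18, 18, 26, 28]
Compare 35 vs 39: take 35 from left. Merged: [1, 8, 8, 13, 18, 18, 26, 28, 35]
Compare 36 vs 39: take 36 from left. Merged: [1, 8, 8, 13, 18, 18, 26, 28, 35, 36]
Append remaining from right: [39]. Merged: [1, 8, 8, 13, 18, 18, 26, 28, 35, 36, 39]

Final merged array: [1, 8, 8, 13, 18, 18, 26, 28, 35, 36, 39]
Total comparisons: 10

The merged array is [1, 8, 8, 13, 18, 18, 26, 28, 35, 36, 39], requiring 10 comparisons. The merge step runs in O(n) time where n is the total number of elements.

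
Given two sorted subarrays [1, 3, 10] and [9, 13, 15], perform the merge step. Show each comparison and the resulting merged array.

Merging process:

Compare 1 vs 9: take 1 from left. Merged: [1]
Compare 3 vs 9: take 3 from left. Merged: [1, 3]
Compare 10 vs 9: take 9 from right. Merged: [1, 3, 9]
Compare 10 vs 13: take 10 from left. Merged: [1, 3, 9, 10]
Append remaining from right: [13, 15]. Merged: [1, 3, 9, 10, 13, 15]

Final merged array: [1, 3, 9, 10, 13, 15]
Total comparisons: 4

The merged array is [1, 3, 9, 10, 13, 15], requiring 4 comparisons. The merge step runs in O(n) time where n is the total number of elements.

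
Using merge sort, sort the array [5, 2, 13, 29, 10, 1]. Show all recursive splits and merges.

Merge sort trace:

Split: [5, 2, 13, 29, 10, 1] -> [5, 2, 13] and [29, 10, 1]
  Split: [5, 2, 13] -> [5] and [2, 13]
    Split: [2, 13] -> [2] and [13]
    Merge: [2] + [13] -> [2, 13]
  Merge: [5] + [2, 13] -> [2, 5, 13]
  Split: [29, 10, 1] -> [29] and [10, 1]
    Split: [10, 1] -> [10] and [1]
    Merge: [10] + [1] -> [1, 10]
  Merge: [29] + [1, 10] -> [1, 10, 29]
Merge: [2, 5, 13] + [1, 10, 29] -> [1, 2, 5, 10, 13, 29]

Final sorted array: [1, 2, 5, 10, 13, 29]

The merge sort proceeds by recursively splitting the array and merging sorted halves.
After all merges, the sorted array is [1, 2, 5, 10, 13, 29].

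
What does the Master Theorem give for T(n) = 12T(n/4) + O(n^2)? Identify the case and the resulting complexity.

Master Theorem for T(n) = 12T(n/4) + O(n^2):

a = 12, b = 4, c = 2
log_b(a) = log_4(12) = 1.7925

Case 3: c = 2 > log_4(12) = 1.7925
T(n) = O(n^2) = O(n^2)

For T(n) = 12T(n/4) + O(n^2): log_4(12) = 1.7925. This is Case 3 of the Master Theorem (c > log_b(a), work dominated by root), giving O(n^2).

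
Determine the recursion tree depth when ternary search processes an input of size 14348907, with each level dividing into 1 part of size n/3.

For divide and conquer with division factor 3:

Problem sizes at each level:
Level 0: 14348907
Level 1: 4782969
Level 2: 1594323
Level 3: 531441
Level 4: 177147
Level 5: 59049
Level 6: 19683
Level 7: 6561
Level 8: 2187
Level 9: 729
Level 10: 243
Level 11: 81
Level 12: 27
Level 13: 9
Level 14: 3
Level 15: 1

The root is level 0 and the size-1 base case is level 15 (the tree spans levels 0 through 15, i.e. 16 levels counting the root), so the depth is the number of divisions: log_3(14348907) = 15

The recursion tree depth is log_3(14348907) = 15. At each level, the problem size is divided by 3, so it takes 15 divisions to reduce to a base case of size 1. The algorithm makes 1 recursive call at each level.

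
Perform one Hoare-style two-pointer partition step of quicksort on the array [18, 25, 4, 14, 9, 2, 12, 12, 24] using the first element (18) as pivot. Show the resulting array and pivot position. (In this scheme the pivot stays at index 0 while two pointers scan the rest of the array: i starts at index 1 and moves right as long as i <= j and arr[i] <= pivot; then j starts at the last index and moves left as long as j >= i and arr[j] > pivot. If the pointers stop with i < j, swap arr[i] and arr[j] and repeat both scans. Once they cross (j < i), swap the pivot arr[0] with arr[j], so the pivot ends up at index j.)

Hoare-style two-pointer partition with pivot = 18:

Initial array: [18, 25, 4, 14, 9, 2, 12, 12, 24]

Pointers start at i = 1, j = 8.
i stops at index 1 (arr[1]=25 > 18), j stops at index 7 (arr[7]=12 <= 18): swap arr[1] and arr[7], array becomes [18, 12, 4, 14, 9, 2, 12, 25, 24]
i ends at 7, j ends at 6: the pointers have crossed (j < i), so scanning stops.

Swap pivot arr[0] with arr[6] to place pivot at position 6: [12, 12, 4, 14, 9, 2, 18, 25, 24]
Pivot position: 6

After partitioning with pivot 18, the array becomes [12, 12, 4, 14, 9, 2, 18, 25, 24]. The pivot is placed at index 6. All elements to the left of the pivot are <= 18, and all elements to the right are > 18.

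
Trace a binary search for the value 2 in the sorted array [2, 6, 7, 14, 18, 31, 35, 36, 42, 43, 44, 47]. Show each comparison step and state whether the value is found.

Binary search for 2 in [2, 6, 7, 14, 18, 31, 35, 36, 42, 43, 44, 47]:

lo=0, hi=11, mid=5, arr[mid]=31 -> 31 > 2, search left half
lo=0, hi=4, mid=2, arr[mid]=7 -> 7 > 2, search left half
lo=0, hi=1, mid=0, arr[mid]=2 -> Found target at index 0!

Binary search finds 2 at index 0 after 3 comparisons. The search repeatedly halves the search space by comparing with the middle element.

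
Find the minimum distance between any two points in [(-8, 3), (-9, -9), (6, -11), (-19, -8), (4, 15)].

Computing all pairwise distances among 5 points:

d((-8, 3), (-9, -9)) = 12.0416
d((-8, 3), (6, -11)) = 19.799
d((-8, 3), (-19, -8)) = 15.5563
d((-8, 3), (4, 15)) = 16.9706
d((-9, -9), (6, -11)) = 15.1327
d((-9, -9), (-19, -8)) = 10.0499 <-- minimum
d((-9, -9), (4, 15)) = 27.2947
d((6, -11), (-19, -8)) = 25.1794
d((6, -11), (4, 15)) = 26.0768
d((-19, -8), (4, 15)) = 32.5269

Closest pair: (-9, -9) and (-19, -8) with distance 10.0499

The closest pair is (-9, -9) and (-19, -8) with Euclidean distance 10.0499. For 5 points, brute-force pairwise comparison is shown above. For large n, the divide-and-conquer algorithm (sort by x, recurse on halves, check the dividing strip) achieves O(n log n).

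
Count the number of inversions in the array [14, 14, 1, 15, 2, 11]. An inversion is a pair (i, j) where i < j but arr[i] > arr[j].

Finding inversions in [14, 14, 1, 15, 2, 11]:

(0, 2): arr[0]=14 > arr[2]=1
(0, 4): arr[0]=14 > arr[4]=2
(0, 5): arr[0]=14 > arr[5]=11
(1, 2): arr[1]=14 > arr[2]=1
(1, 4): arr[1]=14 > arr[4]=2
(1, 5): arr[1]=14 > arr[5]=11
(3, 4): arr[3]=15 > arr[4]=2
(3, 5): arr[3]=15 > arr[5]=11

Total inversions: 8

The array has 8 inversion(s): (0,2), (0,4), (0,5), (1,2), (1,4), (1,5), (3,4), (3,5). Each pair (i,j) satisfies i < j and arr[i] > arr[j].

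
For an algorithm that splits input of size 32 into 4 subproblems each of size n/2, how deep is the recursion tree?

For divide and conquer with division factor 2:

Problem sizes at each level:
Level 0: 32
Level 1: 16
Level 2: 8
Level 3: 4
Level 4: 2
Level 5: 1

The root is level 0 and the size-1 base case is level 5 (the tree spans levels 0 through 5, i.e. 6 levels counting the root), so the depth is the number of divisions: log_2(32) = 5

The recursion tree depth is log_2(32) = 5. At each level, the problem size is divided by 2, so it takes 5 divisions to reduce to a base case of size 1. The algorithm makes 4 recursive calls at each level.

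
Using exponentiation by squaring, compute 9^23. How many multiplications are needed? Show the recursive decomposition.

Computing 9^23 by squaring (build up from 9^1; each line after the first costs one multiplication):

9^1 = 9
9^2 = (9^1)^2 = 9^2 = 81
9^4 = (9^2)^2 = 81^2 = 6561
9^5 = 9 * 9^4 = 9 * 6561 = 59049
9^10 = (9^5)^2 = 59049^2 = 3486784401
9^11 = 9 * 9^10 = 9 * 3486784401 = 31381059609
9^22 = (9^11)^2 = 31381059609^2 = 984770902183611232881
9^23 = 9 * 9^22 = 9 * 984770902183611232881 = 8862938119652501095929

Result: 8862938119652501095929
Multiplications needed: 7 (7 lines after 9^1)

9^23 = 8862938119652501095929. Using exponentiation by squaring, this requires 7 multiplications. The key idea: if the exponent is even, square the half-power; if odd, multiply by the base once.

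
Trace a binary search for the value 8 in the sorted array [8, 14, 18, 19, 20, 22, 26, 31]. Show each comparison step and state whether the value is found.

Binary search for 8 in [8, 14, 18, 19, 20, 22, 26, 31]:

lo=0, hi=7, mid=3, arr[mid]=19 -> 19 > 8, search left half
lo=0, hi=2, mid=1, arr[mid]=14 -> 14 > 8, search left half
lo=0, hi=0, mid=0, arr[mid]=8 -> Found target at index 0!

Binary search finds 8 at index 0 after 3 comparisons. The search repeatedly halves the search space by comparing with the middle element.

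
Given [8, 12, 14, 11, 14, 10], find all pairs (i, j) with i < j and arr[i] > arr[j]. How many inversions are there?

Finding inversions in [8, 12, 14, 11, 14, 10]:

(1, 3): arr[1]=12 > arr[3]=11
(1, 5): arr[1]=12 > arr[5]=10
(2, 3): arr[2]=14 > arr[3]=11
(2, 5): arr[2]=14 > arr[5]=10
(3, 5): arr[3]=11 > arr[5]=10
(4, 5): arr[4]=14 > arr[5]=10

Total inversions: 6

The array has 6 inversion(s): (1,3), (1,5), (2,3), (2,5), (3,5), (4,5). Each pair (i,j) satisfies i < j and arr[i] > arr[j].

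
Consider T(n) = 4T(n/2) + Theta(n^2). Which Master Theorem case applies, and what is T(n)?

Master Theorem for T(n) = 4T(n/2) + O(n^2):

a = 4, b = 2, c = 2
log_b(a) = log_2(4) = 2.0000

Case 2: c = 2 = log_2(4) = 2.0000
T(n) = O(n^2 log n) = O(n^2 log n)

For T(n) = 4T(n/2) + O(n^2): log_2(4) = 2.0000. This is Case 2 of the Master Theorem (c = log_b(a), equal work at all levels), giving O(n^2 log n).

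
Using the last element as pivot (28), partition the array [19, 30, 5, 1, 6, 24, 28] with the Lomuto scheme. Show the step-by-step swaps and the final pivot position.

Lomuto partition with pivot = 28:

Initial array: [19, 30, 5, 1, 6, 24, 28]

arr[0]=19 <= 28: swap with position 0, array becomes [19, 30, 5, 1, 6, 24, 28]
arr[1]=30 > 28: no swap
arr[2]=5 <= 28: swap with position 1, array becomes [19, 5, 30, 1, 6, 24, 28]
arr[3]=1 <= 28: swap with position 2, array becomes [19, 5, 1, 30, 6, 24, 28]
arr[4]=6 <= 28: swap with position 3, array becomes [19, 5, 1, 6, 30, 24, 28]
arr[5]=24 <= 28: swap with position 4, array becomes [19, 5, 1, 6, 24, 30, 28]

Place pivot at position 5: [19, 5, 1, 6, 24, 28, 30]
Pivot position: 5

After partitioning with pivot 28, the array becomes [19, 5, 1, 6, 24, 28, 30]. The pivot is placed at index 5. All elements to the left of the pivot are <= 28, and all elements to the right are > 28.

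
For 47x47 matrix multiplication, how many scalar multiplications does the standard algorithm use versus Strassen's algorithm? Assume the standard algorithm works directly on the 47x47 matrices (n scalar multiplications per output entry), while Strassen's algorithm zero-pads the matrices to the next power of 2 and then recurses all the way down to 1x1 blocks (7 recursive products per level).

Matrix multiplication for 47x47 matrices:

Strassen's algorithm requires power-of-2 dimensions. Pad 47x47 to 64x64 (next power of 2).

Standard algorithm: 47^3 = 103823 multiplications
Strassen's algorithm: 7^(log2(64)) = 7^6 = 117649 multiplications
Difference: 103823 - 117649 = -13826 (Strassen uses MORE here due to padding overhead — for small or just-over-power-of-2 n, padding can outweigh the per-level savings)

Standard: 103823 multiplications (47^3). Strassen: 117649 multiplications (7^6, after padding to 64x64). Strassen reduces 8 recursive multiplications to 7 at each level.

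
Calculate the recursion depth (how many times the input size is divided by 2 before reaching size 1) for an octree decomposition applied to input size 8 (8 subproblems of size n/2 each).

For divide and conquer with division factor 2:

Problem sizes at each level:
Level 0: 8
Level 1: 4
Level 2: 2
Level 3: 1

The root is level 0 and the size-1 base case is level 3 (the tree spans levels 0 through 3, i.e. 4 levels counting the root), so the depth is the number of divisions: log_2(8) = 3

The recursion tree depth is log_2(8) = 3. At each level, the problem size is divided by 2, so it takes 3 divisions to reduce to a base case of size 1. The algorithm makes 8 recursive calls at each level.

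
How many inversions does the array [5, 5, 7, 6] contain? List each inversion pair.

Finding inversions in [5, 5, 7, 6]:

(2, 3): arr[2]=7 > arr[3]=6

Total inversions: 1

The array has 1 inversion(s): (2,3). Each pair (i,j) satisfies i < j and arr[i] > arr[j].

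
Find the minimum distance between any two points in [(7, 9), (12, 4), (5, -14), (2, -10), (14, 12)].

Computing all pairwise distances among 5 points:

d((7, 9), (12, 4)) = 7.0711
d((7, 9), (5, -14)) = 23.0868
d((7, 9), (2, -10)) = 19.6469
d((7, 9), (14, 12)) = 7.6158
d((12, 4), (5, -14)) = 19.3132
d((12, 4), (2, -10)) = 17.2047
d((12, 4), (14, 12)) = 8.2462
d((5, -14), (2, -10)) = 5.0 <-- minimum
d((5, -14), (14, 12)) = 27.5136
d((2, -10), (14, 12)) = 25.0599

Closest pair: (5, -14) and (2, -10) with distance 5.0

The closest pair is (5, -14) and (2, -10) with Euclidean distance 5.0. For 5 points, brute-force pairwise comparison is shown above. For large n, the divide-and-conquer algorithm (sort by x, recurse on halves, check the dividing strip) achieves O(n log n).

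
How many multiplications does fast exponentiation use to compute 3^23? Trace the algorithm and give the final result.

Computing 3^23 by squaring (build up from 3^1; each line after the first costs one multiplication):

3^1 = 3
3^2 = (3^1)^2 = 3^2 = 9
3^4 = (3^2)^2 = 9^2 = 81
3^5 = 3 * 3^4 = 3 * 81 = 243
3^10 = (3^5)^2 = 243^2 = 59049
3^11 = 3 * 3^10 = 3 * 59049 = 177147
3^22 = (3^11)^2 = 177147^2 = 31381059609
3^23 = 3 * 3^22 = 3 * 31381059609 = 94143178827

Result: 94143178827
Multiplications needed: 7 (7 lines after 3^1)

3^23 = 94143178827. Using exponentiation by squaring, this requires 7 multiplications. The key idea: if the exponent is even, square the half-power; if odd, multiply by the base once.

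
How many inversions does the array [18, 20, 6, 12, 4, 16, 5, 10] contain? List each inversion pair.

Finding inversions in [18, 20, 6, 12, 4, 16, 5, 10]:

(0, 2): arr[0]=18 > arr[2]=6
(0, 3): arr[0]=18 > arr[3]=12
(0, 4): arr[0]=18 > arr[4]=4
(0, 5): arr[0]=18 > arr[5]=16
(0, 6): arr[0]=18 > arr[6]=5
(0, 7): arr[0]=18 > arr[7]=10
(1, 2): arr[1]=20 > arr[2]=6
(1, 3): arr[1]=20 > arr[3]=12
(1, 4): arr[1]=20 > arr[4]=4
(1, 5): arr[1]=20 > arr[5]=16
(1, 6): arr[1]=20 > arr[6]=5
(1, 7): arr[1]=20 > arr[7]=10
(2, 4): arr[2]=6 > arr[4]=4
(2, 6): arr[2]=6 > arr[6]=5
(3, 4): arr[3]=12 > arr[4]=4
(3, 6): arr[3]=12 > arr[6]=5
(3, 7): arr[3]=12 > arr[7]=10
(5, 6): arr[5]=16 > arr[6]=5
(5, 7): arr[5]=16 > arr[7]=10

Total inversions: 19

The array has 19 inversion(s): (0,2), (0,3), (0,4), (0,5), (0,6), (0,7), (1,2), (1,3), (1,4), (1,5), (1,6), (1,7), (2,4), (2,6), (3,4), (3,6), (3,7), (5,6), (5,7). Each pair (i,j) satisfies i < j and arr[i] > arr[j].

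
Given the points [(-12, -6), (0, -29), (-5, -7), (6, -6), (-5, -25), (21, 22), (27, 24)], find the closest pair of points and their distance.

Computing all pairwise distances among 7 points:

d((-12, -6), (0, -29)) = 25.9422
d((-12, -6), (-5, -7)) = 7.0711
d((-12, -6), (6, -6)) = 18.0
d((-12, -6), (-5, -25)) = 20.2485
d((-12, -6), (21, 22)) = 43.2782
d((-12, -6), (27, 24)) = 49.2037
d((0, -29), (-5, -7)) = 22.561
d((0, -29), (6, -6)) = 23.7697
d((0, -29), (-5, -25)) = 6.4031
d((0, -29), (21, 22)) = 55.1543
d((0, -29), (27, 24)) = 59.4811
d((-5, -7), (6, -6)) = 11.0454
d((-5, -7), (-5, -25)) = 18.0
d((-5, -7), (21, 22)) = 38.9487
d((-5, -7), (27, 24)) = 44.5533
d((6, -6), (-5, -25)) = 21.9545
d((6, -6), (21, 22)) = 31.7648
d((6, -6), (27, 24)) = 36.6197
d((-5, -25), (21, 22)) = 53.7122
d((-5, -25), (27, 24)) = 58.5235
d((21, 22), (27, 24)) = 6.3246 <-- minimum

Closest pair: (21, 22) and (27, 24) with distance 6.3246

The closest pair is (21, 22) and (27, 24) with Euclidean distance 6.3246. For 7 points, brute-force pairwise comparison is shown above. For large n, the divide-and-conquer algorithm (sort by x, recurse on halves, check the dividing strip) achieves O(n log n).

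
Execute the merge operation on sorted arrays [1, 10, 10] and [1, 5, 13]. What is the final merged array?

Merging process:

Compare 1 vs 1: take 1 from left. Merged: [1]
Compare 10 vs 1: take 1 from right. Merged: [1, 1]
Compare 10 vs 5: take 5 from right. Merged: [1, 1, 5]
Compare 10 vs 13: take 10 from left. Merged: [1, 1, 5, 10]
Compare 10 vs 13: take 10 from left. Merged: [1, 1, 5, 10, 10]
Append remaining from right: [13]. Merged: [1, 1, 5, 10, 10, 13]

Final merged array: [1, 1, 5, 10, 10, 13]
Total comparisons: 5

The merged array is [1, 1, 5, 10, 10, 13], requiring 5 comparisons. The merge step runs in O(n) time where n is the total number of elements.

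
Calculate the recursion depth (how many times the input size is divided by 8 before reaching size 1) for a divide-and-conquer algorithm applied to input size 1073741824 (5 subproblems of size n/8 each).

For divide and conquer with division factor 8:

Problem sizes at each level:
Level 0: 1073741824
Level 1: 134217728
Level 2: 16777216
Level 3: 2097152
Level 4: 262144
Level 5: 32768
Level 6: 4096
Level 7: 512
Level 8: 64
Level 9: 8
Level 10: 1

The root is level 0 and the size-1 base case is level 10 (the tree spans levels 0 through 10, i.e. 11 levels counting the root), so the depth is the number of divisions: log_8(1073741824) = 10

The recursion tree depth is log_8(1073741824) = 10. At each level, the problem size is divided by 8, so it takes 10 divisions to reduce to a base case of size 1. The algorithm makes 5 recursive calls at each level.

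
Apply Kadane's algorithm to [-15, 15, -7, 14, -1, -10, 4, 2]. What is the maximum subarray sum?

Using Kadane's algorithm on [-15, 15, -7, 14, -1, -10, 4, 2]:

Scanning through the array:
Position 1 (value 15): max_ending_here = 15, max_so_far = 15
Position 2 (value -7): max_ending_here = 8, max_so_far = 15
Position 3 (value 14): max_ending_here = 22, max_so_far = 22
Position 4 (value -1): max_ending_here = 21, max_so_far = 22
Position 5 (value -10): max_ending_here = 11, max_so_far = 22
Position 6 (value 4): max_ending_here = 15, max_so_far = 22
Position 7 (value 2): max_ending_here = 17, max_so_far = 22

Maximum subarray: [15, -7, 14]
Maximum sum: 22

The maximum subarray is [15, -7, 14] with sum 22. This subarray runs from index 1 to index 3.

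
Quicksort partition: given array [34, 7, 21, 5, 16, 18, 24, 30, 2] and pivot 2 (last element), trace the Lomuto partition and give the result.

Lomuto partition with pivot = 2:

Initial array: [34, 7, 21, 5, 16, 18, 24, 30, 2]

arr[0]=34 > 2: no swap
arr[1]=7 > 2: no swap
arr[2]=21 > 2: no swap
arr[3]=5 > 2: no swap
arr[4]=16 > 2: no swap
arr[5]=18 > 2: no swap
arr[6]=24 > 2: no swap
arr[7]=30 > 2: no swap

Place pivot at position 0: [2, 7, 21, 5, 16, 18, 24, 30, 34]
Pivot position: 0

After partitioning with pivot 2, the array becomes [2, 7, 21, 5, 16, 18, 24, 30, 34]. The pivot is placed at index 0. All elements to the left of the pivot are <= 2, and all elements to the right are > 2.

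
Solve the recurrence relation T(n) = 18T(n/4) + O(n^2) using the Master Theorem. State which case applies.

Master Theorem for T(n) = 18T(n/4) + O(n^2):

a = 18, b = 4, c = 2
log_b(a) = log_4(18) = 2.0850

Case 1: c = 2 < log_4(18) = 2.0850
T(n) = O(n^(log_4 18))

For T(n) = 18T(n/4) + O(n^2): log_4(18) = 2.0850. This is Case 1 of the Master Theorem (c < log_b(a), work dominated by leaves), giving O(n^(log_4 18)).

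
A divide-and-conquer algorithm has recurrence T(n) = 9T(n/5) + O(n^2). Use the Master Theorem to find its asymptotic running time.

Master Theorem for T(n) = 9T(n/5) + O(n^2):

a = 9, b = 5, c = 2
log_b(a) = log_5(9) = 1.3652

Case 3: c = 2 > log_5(9) = 1.3652
T(n) = O(n^2) = O(n^2)

For T(n) = 9T(n/5) + O(n^2): log_5(9) = 1.3652. This is Case 3 of the Master Theorem (c > log_b(a), work dominated by root), giving O(n^2).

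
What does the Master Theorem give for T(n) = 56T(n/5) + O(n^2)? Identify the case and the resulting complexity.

Master Theorem for T(n) = 56T(n/5) + O(n^2):

a = 56, b = 5, c = 2
log_b(a) = log_5(56) = 2.5011

Case 1: c = 2 < log_5(56) = 2.5011
T(n) = O(n^(log_5 56))

For T(n) = 56T(n/5) + O(n^2): log_5(56) = 2.5011. This is Case 1 of the Master Theorem (c < log_b(a), work dominated by leaves), giving O(n^(log_5 56)).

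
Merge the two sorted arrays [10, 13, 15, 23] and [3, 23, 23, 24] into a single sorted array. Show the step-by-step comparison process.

Merging process:

Compare 10 vs 3: take 3 from right. Merged: [3]
Compare 10 vs 23: take 10 from left. Merged: [3, 10]
Compare 13 vs 23: take 13 from left. Merged: [3, 10, 13]
Compare 15 vs 23: take 15 from left. Merged: [3, 10, 13, 15]
Compare 23 vs 23: take 23 from left. Merged: [3, 10, 13, 15, 23]
Append remaining from right: [23, 23, 24]. Merged: [3, 10, 13, 15, 23, 23, 23, 24]

Final merged array: [3, 10, 13, 15, 23, 23, 23, 24]
Total comparisons: 5

The merged array is [3, 10, 13, 15, 23, 23, 23, 24], requiring 5 comparisons. The merge step runs in O(n) time where n is the total number of elements.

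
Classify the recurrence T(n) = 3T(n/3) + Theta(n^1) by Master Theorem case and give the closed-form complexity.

Master Theorem for T(n) = 3T(n/3) + O(n^1):

a = 3, b = 3, c = 1
log_b(a) = log_3(3) = 1.0000

Case 2: c = 1 = log_3(3) = 1.0000
T(n) = O(n^1 log n) = O(n log n)

For T(n) = 3T(n/3) + O(n^1): log_3(3) = 1.0000. This is Case 2 of the Master Theorem (c = log_b(a), equal work at all levels), giving O(n log n).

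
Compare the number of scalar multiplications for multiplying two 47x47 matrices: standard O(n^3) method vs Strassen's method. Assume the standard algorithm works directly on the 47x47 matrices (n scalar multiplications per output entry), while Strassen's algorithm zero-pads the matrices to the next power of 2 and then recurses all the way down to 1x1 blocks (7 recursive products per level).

Matrix multiplication for 47x47 matrices:

Strassen's algorithm requires power-of-2 dimensions. Pad 47x47 to 64x64 (next power of 2).

Standard algorithm: 47^3 = 103823 multiplications
Strassen's algorithm: 7^(log2(64)) = 7^6 = 117649 multiplications
Difference: 103823 - 117649 = -13826 (Strassen uses MORE here due to padding overhead — for small or just-over-power-of-2 n, padding can outweigh the per-level savings)

Standard: 103823 multiplications (47^3). Strassen: 117649 multiplications (7^6, after padding to 64x64). Strassen reduces 8 recursive multiplications to 7 at each level.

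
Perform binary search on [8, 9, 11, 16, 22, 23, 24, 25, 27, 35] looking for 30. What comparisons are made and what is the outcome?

Binary search for 30 in [8, 9, 11, 16, 22, 23, 24, 25, 27, 35]:

lo=0, hi=9, mid=4, arr[mid]=22 -> 22 < 30, search right half
lo=5, hi=9, mid=7, arr[mid]=25 -> 25 < 30, search right half
lo=8, hi=9, mid=8, arr[mid]=27 -> 27 < 30, search right half
lo=9, hi=9, mid=9, arr[mid]=35 -> 35 > 30, search left half
lo=9 > hi=8, target 30 not found

Binary search determines that 30 is not in the array after 4 comparisons. The search space was exhausted without finding the target.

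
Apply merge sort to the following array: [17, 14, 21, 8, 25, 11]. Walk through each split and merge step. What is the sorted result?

Merge sort trace:

Split: [17, 14, 21, 8, 25, 11] -> [17, 14, 21] and [8, 25, 11]
  Split: [17, 14, 21] -> [17] and [14, 21]
    Split: [14, 21] -> [14] and [21]
    Merge: [14] + [21] -> [14, 21]
  Merge: [17] + [14, 21] -> [14, 17, 21]
  Split: [8, 25, 11] -> [8] and [25, 11]
    Split: [25, 11] -> [25] and [11]
    Merge: [25] + [11] -> [11, 25]
  Merge: [8] + [11, 25] -> [8, 11, 25]
Merge: [14, 17, 21] + [8, 11, 25] -> [8, 11, 14, 17, 21, 25]

Final sorted array: [8, 11, 14, 17, 21, 25]

The merge sort proceeds by recursively splitting the array and merging sorted halves.
After all merges, the sorted array is [8, 11, 14, 17, 21, 25].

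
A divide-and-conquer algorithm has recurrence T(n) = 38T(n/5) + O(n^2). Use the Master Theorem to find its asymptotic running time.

Master Theorem for T(n) = 38T(n/5) + O(n^2):

a = 38, b = 5, c = 2
log_b(a) = log_5(38) = 2.2602

Case 1: c = 2 < log_5(38) = 2.2602
T(n) = O(n^(log_5 38))

For T(n) = 38T(n/5) + O(n^2): log_5(38) = 2.2602. This is Case 1 of the Master Theorem (c < log_b(a), work dominated by leaves), giving O(n^(log_5 38)).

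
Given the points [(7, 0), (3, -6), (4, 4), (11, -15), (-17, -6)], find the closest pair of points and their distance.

Computing all pairwise distances among 5 points:

d((7, 0), (3, -6)) = 7.2111
d((7, 0), (4, 4)) = 5.0 <-- minimum
d((7, 0), (11, -15)) = 15.5242
d((7, 0), (-17, -6)) = 24.7386
d((3, -6), (4, 4)) = 10.0499
d((3, -6), (11, -15)) = 12.0416
d((3, -6), (-17, -6)) = 20.0
d((4, 4), (11, -15)) = 20.2485
d((4, 4), (-17, -6)) = 23.2594
d((11, -15), (-17, -6)) = 29.4109

Closest pair: (7, 0) and (4, 4) with distance 5.0

The closest pair is (7, 0) and (4, 4) with Euclidean distance 5.0. For 5 points, brute-force pairwise comparison is shown above. For large n, the divide-and-conquer algorithm (sort by x, recurse on halves, check the dividing strip) achieves O(n log n).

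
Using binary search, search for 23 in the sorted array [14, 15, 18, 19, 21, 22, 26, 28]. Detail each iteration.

Binary search for 23 in [14, 15, 18, 19, 21, 22, 26, 28]:

lo=0, hi=7, mid=3, arr[mid]=19 -> 19 < 23, search right half
lo=4, hi=7, mid=5, arr[mid]=22 -> 22 < 23, search right half
lo=6, hi=7, mid=6, arr[mid]=26 -> 26 > 23, search left half
lo=6 > hi=5, target 23 not found

Binary search determines that 23 is not in the array after 3 comparisons. The search space was exhausted without finding the target.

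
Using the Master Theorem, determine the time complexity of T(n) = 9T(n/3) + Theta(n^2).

Master Theorem for T(n) = 9T(n/3) + O(n^2):

a = 9, b = 3, c = 2
log_b(a) = log_3(9) = 2.0000

Case 2: c = 2 = log_3(9) = 2.0000
T(n) = O(n^2 log n) = O(n^2 log n)

For T(n) = 9T(n/3) + O(n^2): log_3(9) = 2.0000. This is Case 2 of the Master Theorem (c = log_b(a), equal work at all levels), giving O(n^2 log n).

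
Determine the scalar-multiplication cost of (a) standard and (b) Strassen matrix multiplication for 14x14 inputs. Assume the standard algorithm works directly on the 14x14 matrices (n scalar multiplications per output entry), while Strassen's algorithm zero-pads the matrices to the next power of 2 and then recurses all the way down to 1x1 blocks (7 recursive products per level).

Matrix multiplication for 14x14 matrices:

Strassen's algorithm requires power-of-2 dimensions. Pad 14x14 to 16x16 (next power of 2).

Standard algorithm: 14^3 = 2744 multiplications
Strassen's algorithm: 7^(log2(16)) = 7^4 = 2401 multiplications
Savings: 2744 - 2401 = 343 multiplications

Standard: 2744 multiplications (14^3). Strassen: 2401 multiplications (7^4, after padding to 16x16). Strassen reduces 8 recursive multiplications to 7 at each level.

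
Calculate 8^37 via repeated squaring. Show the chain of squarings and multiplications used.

Computing 8^37 by squaring (build up from 8^1; each line after the first costs one multiplication):

8^1 = 8
8^2 = (8^1)^2 = 8^2 = 64
8^4 = (8^2)^2 = 64^2 = 4096
8^8 = (8^4)^2 = 4096^2 = 16777216
8^9 = 8 * 8^8 = 8 * 16777216 = 134217728
8^18 = (8^9)^2 = 134217728^2 = 18014398509481984
8^36 = (8^18)^2 = 18014398509481984^2 = 324518553658426726783156020576256
8^37 = 8 * 8^36 = 8 * 324518553658426726783156020576256 = 2596148429267413814265248164610048

Result: 2596148429267413814265248164610048
Multiplications needed: 7 (7 lines after 8^1)

8^37 = 2596148429267413814265248164610048. Using exponentiation by squaring, this requires 7 multiplications. The key idea: if the exponent is even, square the half-power; if odd, multiply by the base once.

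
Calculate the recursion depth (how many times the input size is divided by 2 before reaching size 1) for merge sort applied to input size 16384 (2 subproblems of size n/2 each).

For divide and conquer with division factor 2:

Problem sizes at each level:
Level 0: 16384
Level 1: 8192
Level 2: 4096
Level 3: 2048
Level 4: 1024
Level 5: 512
Level 6: 256
Level 7: 128
Level 8: 64
Level 9: 32
Level 10: 16
Level 11: 8
Level 12: 4
Level 13: 2
Level 14: 1

The root is level 0 and the size-1 base case is level 14 (the tree spans levels 0 through 14, i.e. 15 levels counting the root), so the depth is the number of divisions: log_2(16384) = 14

The recursion tree depth is log_2(16384) = 14. At each level, the problem size is divided by 2, so it takes 14 divisions to reduce to a base case of size 1. The algorithm makes 2 recursive calls at each level.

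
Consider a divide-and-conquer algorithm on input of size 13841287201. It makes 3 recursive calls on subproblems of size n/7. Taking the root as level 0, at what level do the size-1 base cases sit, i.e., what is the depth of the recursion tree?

For divide and conquer with division factor 7:

Problem sizes at each level:
Level 0: 13841287201
Level 1: 1977326743
Level 2: 282475249
Level 3: 40353607
Level 4: 5764801
Level 5: 823543
Level 6: 117649
Level 7: 16807
Level 8: 2401
Level 9: 343
Level 10: 49
Level 11: 7
Level 12: 1

The root is level 0 and the size-1 base case is level 12 (the tree spans levels 0 through 12, i.e. 13 levels counting the root), so the depth is the number of divisions: log_7(13841287201) = 12

The recursion tree depth is log_7(13841287201) = 12. At each level, the problem size is divided by 7, so it takes 12 divisions to reduce to a base case of size 1. The algorithm makes 3 recursive calls at each level.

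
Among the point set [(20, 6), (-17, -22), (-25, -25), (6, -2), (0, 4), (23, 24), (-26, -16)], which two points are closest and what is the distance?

Computing all pairwise distances among 7 points:

d((20, 6), (-17, -22)) = 46.4004
d((20, 6), (-25, -25)) = 54.6443
d((20, 6), (6, -2)) = 16.1245
d((20, 6), (0, 4)) = 20.0998
d((20, 6), (23, 24)) = 18.2483
d((20, 6), (-26, -16)) = 50.9902
d((-17, -22), (-25, -25)) = 8.544
d((-17, -22), (6, -2)) = 30.4795
d((-17, -22), (0, 4)) = 31.0644
d((-17, -22), (23, 24)) = 60.959
d((-17, -22), (-26, -16)) = 10.8167
d((-25, -25), (6, -2)) = 38.6005
d((-25, -25), (0, 4)) = 38.2884
d((-25, -25), (23, 24)) = 68.593
d((-25, -25), (-26, -16)) = 9.0554
d((6, -2), (0, 4)) = 8.4853 <-- minimum
d((6, -2), (23, 24)) = 31.0644
d((6, -2), (-26, -16)) = 34.9285
d((0, 4), (23, 24)) = 30.4795
d((0, 4), (-26, -16)) = 32.8024
d((23, 24), (-26, -16)) = 63.2535

Closest pair: (6, -2) and (0, 4) with distance 8.4853

The closest pair is (6, -2) and (0, 4) with Euclidean distance 8.4853. For 7 points, brute-force pairwise comparison is shown above. For large n, the divide-and-conquer algorithm (sort by x, recurse on halves, check the dividing strip) achieves O(n log n).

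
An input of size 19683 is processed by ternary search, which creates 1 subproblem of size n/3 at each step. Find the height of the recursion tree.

For divide and conquer with division factor 3:

Problem sizes at each level:
Level 0: 19683
Level 1: 6561
Level 2: 2187
Level 3: 729
Level 4: 243
Level 5: 81
Level 6: 27
Level 7: 9
Level 8: 3
Level 9: 1

The root is level 0 and the size-1 base case is level 9 (the tree spans levels 0 through 9, i.e. 10 levels counting the root), so the depth is the number of divisions: log_3(19683) = 9

The recursion tree depth is log_3(19683) = 9. At each level, the problem size is divided by 3, so it takes 9 divisions to reduce to a base case of size 1. The algorithm makes 1 recursive call at each level.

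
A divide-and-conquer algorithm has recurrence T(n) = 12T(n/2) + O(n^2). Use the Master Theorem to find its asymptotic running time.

Master Theorem for T(n) = 12T(n/2) + O(n^2):

a = 12, b = 2, c = 2
log_b(a) = log_2(12) = 3.5850

Case 1: c = 2 < log_2(12) = 3.5850
T(n) = O(n^(log_2 12))

For T(n) = 12T(n/2) + O(n^2): log_2(12) = 3.5850. This is Case 1 of the Master Theorem (c < log_b(a), work dominated by leaves), giving O(n^(log_2 12)).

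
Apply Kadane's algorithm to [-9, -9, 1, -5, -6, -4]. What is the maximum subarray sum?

Using Kadane's algorithm on [-9, -9, 1, -5, -6, -4]:

Scanning through the array:
Position 1 (value -9): max_ending_here = -9, max_so_far = -9
Position 2 (value 1): max_ending_here = 1, max_so_far = 1
Position 3 (value -5): max_ending_here = -4, max_so_far = 1
Position 4 (value -6): max_ending_here = -6, max_so_far = 1
Position 5 (value -4): max_ending_here = -4, max_so_far = 1

Maximum subarray: [1]
Maximum sum: 1

The maximum subarray is [1] with sum 1. This subarray runs from index 2 to index 2.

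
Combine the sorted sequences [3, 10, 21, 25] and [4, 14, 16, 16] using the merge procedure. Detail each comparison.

Merging process:

Compare 3 vs 4: take 3 from left. Merged: [3]
Compare 10 vs 4: take 4 from right. Merged: [3, 4]
Compare 10 vs 14: take 10 from left. Merged: [3, 4, 10]
Compare 21 vs 14: take 14 from right. Merged: [3, 4, 10, 14]
Compare 21 vs 16: take 16 from right. Merged: [3, 4, 10, 14, 16]
Compare 21 vs 16: take 16 from right. Merged: [3, 4, 10, 14, 16, 16]
Append remaining from left: [21, 25]. Merged: [3, 4, 10, 14, 16, 16, 21, 25]

Final merged array: [3, 4, 10, 14, 16, 16, 21, 25]
Total comparisons: 6

The merged array is [3, 4, 10, 14, 16, 16, 21, 25], requiring 6 comparisons. The merge step runs in O(n) time where n is the total number of elements.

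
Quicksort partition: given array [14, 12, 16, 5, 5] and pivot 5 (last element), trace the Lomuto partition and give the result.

Lomuto partition with pivot = 5:

Initial array: [14, 12, 16, 5, 5]

arr[0]=14 > 5: no swap
arr[1]=12 > 5: no swap
arr[2]=16 > 5: no swap
arr[3]=5 <= 5: swap with position 0, array becomes [5, 12, 16, 14, 5]

Place pivot at position 1: [5, 5, 16, 14, 12]
Pivot position: 1

After partitioning with pivot 5, the array becomes [5, 5, 16, 14, 12]. The pivot is placed at index 1. All elements to the left of the pivot are <= 5, and all elements to the right are > 5.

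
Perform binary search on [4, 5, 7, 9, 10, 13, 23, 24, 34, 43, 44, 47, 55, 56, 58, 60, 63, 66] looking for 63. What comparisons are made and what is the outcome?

Binary search for 63 in [4, 5, 7, 9, 10, 13, 23, 24, 34, 43, 44, 47, 55, 56, 58, 60, 63, 66]:

lo=0, hi=17, mid=8, arr[mid]=34 -> 34 < 63, search right half
lo=9, hi=17, mid=13, arr[mid]=56 -> 56 < 63, search right half
lo=14, hi=17, mid=15, arr[mid]=60 -> 60 < 63, search right half
lo=16, hi=17, mid=16, arr[mid]=63 -> Found target at index 16!

Binary search finds 63 at index 16 after 4 comparisons. The search repeatedly halves the search space by comparing with the middle element.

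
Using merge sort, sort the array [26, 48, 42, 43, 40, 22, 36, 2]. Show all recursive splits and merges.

Merge sort trace:

Split: [26, 48, 42, 43, 40, 22, 36, 2] -> [26, 48, 42, 43] and [40, 22, 36, 2]
  Split: [26, 48, 42, 43] -> [26, 48] and [42, 43]
    Split: [26, 48] -> [26] and [48]
    Merge: [26] + [48] -> [26, 48]
    Split: [42, 43] -> [42] and [43]
    Merge: [42] + [43] -> [42, 43]
  Merge: [26, 48] + [42, 43] -> [26, 42, 43, 48]
  Split: [40, 22, 36, 2] -> [40, 22] and [36, 2]
    Split: [40, 22] -> [40] and [22]
    Merge: [40] + [22] -> [22, 40]
    Split: [36, 2] -> [36] and [2]
    Merge: [36] + [2] -> [2, 36]
  Merge: [22, 40] + [2, 36] -> [2, 22, 36, 40]
Merge: [26, 42, 43, 48] + [2, 22, 36, 40] -> [2, 22, 26, 36, 40, 42, 43, 48]

Final sorted array: [2, 22, 26, 36, 40, 42, 43, 48]

The merge sort proceeds by recursively splitting the array and merging sorted halves.
After all merges, the sorted array is [2, 22, 26, 36, 40, 42, 43, 48].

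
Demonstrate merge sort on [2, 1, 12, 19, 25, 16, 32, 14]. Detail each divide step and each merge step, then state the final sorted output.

Merge sort trace:

Split: [2, 1, 12, 19, 25, 16, 32, 14] -> [2, 1, 12, 19] and [25, 16, 32, 14]
  Split: [2, 1, 12, 19] -> [2, 1] and [12, 19]
    Split: [2, 1] -> [2] and [1]
    Merge: [2] + [1] -> [1, 2]
    Split: [12, 19] -> [12] and [19]
    Merge: [12] + [19] -> [12, 19]
  Merge: [1, 2] + [12, 19] -> [1, 2, 12, 19]
  Split: [25, 16, 32, 14] -> [25, 16] and [32, 14]
    Split: [25, 16] -> [25] and [16]
    Merge: [25] + [16] -> [16, 25]
    Split: [32, 14] -> [32] and [14]
    Merge: [32] + [14] -> [14, 32]
  Merge: [16, 25] + [14, 32] -> [14, 16, 25, 32]
Merge: [1, 2, 12, 19] + [14, 16, 25, 32] -> [1, 2, 12, 14, 16, 19, 25, 32]

Final sorted array: [1, 2, 12, 14, 16, 19, 25, 32]

The merge sort proceeds by recursively splitting the array and merging sorted halves.
After all merges, the sorted array is [1, 2, 12, 14, 16, 19, 25, 32].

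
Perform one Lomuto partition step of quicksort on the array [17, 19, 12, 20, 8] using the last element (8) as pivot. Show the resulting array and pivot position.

Lomuto partition with pivot = 8:

Initial array: [17, 19, 12, 20, 8]

arr[0]=17 > 8: no swap
arr[1]=19 > 8: no swap
arr[2]=12 > 8: no swap
arr[3]=20 > 8: no swap

Place pivot at position 0: [8, 19, 12, 20, 17]
Pivot position: 0

After partitioning with pivot 8, the array becomes [8, 19, 12, 20, 17]. The pivot is placed at index 0. All elements to the left of the pivot are <= 8, and all elements to the right are > 8.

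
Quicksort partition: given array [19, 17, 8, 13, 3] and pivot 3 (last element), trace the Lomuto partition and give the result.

Lomuto partition with pivot = 3:

Initial array: [19, 17, 8, 13, 3]

arr[0]=19 > 3: no swap
arr[1]=17 > 3: no swap
arr[2]=8 > 3: no swap
arr[3]=13 > 3: no swap

Place pivot at position 0: [3, 17, 8, 13, 19]
Pivot position: 0

After partitioning with pivot 3, the array becomes [3, 17, 8, 13, 19]. The pivot is placed at index 0. All elements to the left of the pivot are <= 3, and all elements to the right are > 3.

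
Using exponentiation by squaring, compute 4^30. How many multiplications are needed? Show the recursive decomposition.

Computing 4^30 by squaring (build up from 4^1; each line after the first costs one multiplication):

4^1 = 4
4^2 = (4^1)^2 = 4^2 = 16
4^3 = 4 * 4^2 = 4 * 16 = 64
4^6 = (4^3)^2 = 64^2 = 4096
4^7 = 4 * 4^6 = 4 * 4096 = 16384
4^14 = (4^7)^2 = 16384^2 = 268435456
4^15 = 4 * 4^14 = 4 * 268435456 = 1073741824
4^30 = (4^15)^2 = 1073741824^2 = 1152921504606846976

Result: 1152921504606846976
Multiplications needed: 7 (7 lines after 4^1)

4^30 = 1152921504606846976. Using exponentiation by squaring, this requires 7 multiplications. The key idea: if the exponent is even, square the half-power; if odd, multiply by the base once.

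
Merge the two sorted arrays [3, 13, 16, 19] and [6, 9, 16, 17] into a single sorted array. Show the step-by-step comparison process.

Merging process:

Compare 3 vs 6: take 3 from left. Merged: [3]
Compare 13 vs 6: take 6 from right. Merged: [3, 6]
Compare 13 vs 9: take 9 from right. Merged: [3, 6, 9]
Compare 13 vs 16: take 13 from left. Merged: [3, 6, 9, 13]
Compare 16 vs 16: take 16 from left. Merged: [3, 6, 9, 13, 16]
Compare 19 vs 16: take 16 from right. Merged: [3, 6, 9, 13, 16, 16]
Compare 19 vs 17: take 17 from right. Merged: [3, 6, 9, 13, 16, 16, 17]
Append remaining from left: [19]. Merged: [3, 6, 9, 13, 16, 16, 17, 19]

Final merged array: [3, 6, 9, 13, 16, 16, 17, 19]
Total comparisons: 7

The merged array is [3, 6, 9, 13, 16, 16, 17, 19], requiring 7 comparisons. The merge step runs in O(n) time where n is the total number of elements.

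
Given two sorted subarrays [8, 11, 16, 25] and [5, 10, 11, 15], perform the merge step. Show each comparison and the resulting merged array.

Merging process:

Compare 8 vs 5: take 5 from right. Merged: [5]
Compare 8 vs 10: take 8 from left. Merged: [5, 8]
Compare 11 vs 10: take 10 from right. Merged: [5, 8, 10]
Compare 11 vs 11: take 11 from left. Merged: [5, 8, 10, 11]
Compare 16 vs 11: take 11 from right. Merged: [5, 8, 10, 11, 11]
Compare 16 vs 15: take 15 from right. Merged: [5, 8, 10, 11, 11, 15]
Append remaining from left: [16, 25]. Merged: [5, 8, 10, 11, 11, 15, 16, 25]

Final merged array: [5, 8, 10, 11, 11, 15, 16, 25]
Total comparisons: 6

The merged array is [5, 8, 10, 11, 11, 15, 16, 25], requiring 6 comparisons. The merge step runs in O(n) time where n is the total number of elements.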